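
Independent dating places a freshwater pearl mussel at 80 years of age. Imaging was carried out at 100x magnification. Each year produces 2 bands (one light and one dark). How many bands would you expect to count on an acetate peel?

160 bands

80 years at 2 bands per year gives 80 × 2 = 160 bands.
So 160 bands should be present.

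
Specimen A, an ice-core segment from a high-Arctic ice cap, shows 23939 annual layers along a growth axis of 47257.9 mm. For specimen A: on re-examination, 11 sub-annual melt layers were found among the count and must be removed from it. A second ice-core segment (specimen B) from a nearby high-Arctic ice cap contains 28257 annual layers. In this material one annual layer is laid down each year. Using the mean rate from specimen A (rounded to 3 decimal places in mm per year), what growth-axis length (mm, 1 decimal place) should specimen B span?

Specimen A: adjusted count: 23939 − 11 = 23928 annual layers.
A: Mean rate = 47257.9 mm / 23928 years ≈ 1.975 mm/yr.
For B, 1.975 mm/year × 28257 years = 55807.6 mm.

55807.6 mm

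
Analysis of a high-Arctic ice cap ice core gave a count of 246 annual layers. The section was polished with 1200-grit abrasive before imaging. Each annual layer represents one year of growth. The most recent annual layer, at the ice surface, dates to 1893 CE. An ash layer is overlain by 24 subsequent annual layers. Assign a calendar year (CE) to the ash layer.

1869 CE

There are 24 annual layers younger than the ash layer.
Counting back 24 years from 1893 CE places the ash layer in 1893 − 24 = 1869 CE.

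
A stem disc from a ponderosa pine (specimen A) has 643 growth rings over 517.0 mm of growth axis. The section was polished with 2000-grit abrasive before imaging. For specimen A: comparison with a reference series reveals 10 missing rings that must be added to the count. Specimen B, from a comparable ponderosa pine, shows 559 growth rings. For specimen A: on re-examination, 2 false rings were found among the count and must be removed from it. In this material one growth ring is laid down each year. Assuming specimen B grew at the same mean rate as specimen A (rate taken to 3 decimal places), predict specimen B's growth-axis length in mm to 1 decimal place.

Specimen A: correcting the raw count gives 643 − 2 + 10 = 651 true growth rings.
A: 517.0 mm over 651 years gives 517.0 / 651 ≈ 0.794 mm/year.
For B, 0.794 mm/year × 559 years = 443.8 mm.

443.8 mm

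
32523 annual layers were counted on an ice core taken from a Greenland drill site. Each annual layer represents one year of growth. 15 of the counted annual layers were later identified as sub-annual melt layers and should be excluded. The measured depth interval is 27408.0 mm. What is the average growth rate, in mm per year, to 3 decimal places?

Adjusted count: 32523 − 15 = 32508 annual layers.
27408.0 mm over 32508 years gives 27408.0 / 32508 ≈ 0.843 mm per year.

0.843 mm per year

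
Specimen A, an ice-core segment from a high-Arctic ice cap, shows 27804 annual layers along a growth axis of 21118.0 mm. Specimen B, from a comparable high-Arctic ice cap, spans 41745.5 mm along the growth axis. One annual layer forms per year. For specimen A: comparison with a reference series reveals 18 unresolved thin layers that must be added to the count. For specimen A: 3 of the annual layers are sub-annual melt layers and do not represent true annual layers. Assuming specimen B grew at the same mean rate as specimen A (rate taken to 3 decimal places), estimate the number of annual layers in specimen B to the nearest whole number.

Specimen A: adjusted count: 27804 − 3 + 18 = 27819 annual layers.
A: Extension rate ≈ 21118.0 / 27819 = 0.759 mm/year.
For B, 41745.5 / 0.759 = 55000.66 years ≈ 55001 annual layers.

55001 annual layers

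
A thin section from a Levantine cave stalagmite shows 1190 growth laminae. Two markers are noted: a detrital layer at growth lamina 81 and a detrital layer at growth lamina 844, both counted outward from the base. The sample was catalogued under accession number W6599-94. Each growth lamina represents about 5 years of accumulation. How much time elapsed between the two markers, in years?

3815 yr

The two markers are separated by 844 − 81 = 763 growth laminae.
763 growth laminae at 5 years each span 763 × 5 = 3815 years.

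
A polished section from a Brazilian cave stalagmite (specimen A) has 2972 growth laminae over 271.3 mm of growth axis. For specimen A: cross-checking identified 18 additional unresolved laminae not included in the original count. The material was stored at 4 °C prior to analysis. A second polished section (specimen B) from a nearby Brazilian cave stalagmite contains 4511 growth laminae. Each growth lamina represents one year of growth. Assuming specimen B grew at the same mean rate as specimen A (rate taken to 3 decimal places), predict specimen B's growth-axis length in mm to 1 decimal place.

410.5 mm

Specimen A: correcting the raw count gives 2972 + 18 = 2990 true growth laminae.
A: 271.3 mm over 2990 years gives 271.3 / 2990 ≈ 0.091 mm per year.
For B, 0.091 mm/year × 4511 years = 410.5 mm.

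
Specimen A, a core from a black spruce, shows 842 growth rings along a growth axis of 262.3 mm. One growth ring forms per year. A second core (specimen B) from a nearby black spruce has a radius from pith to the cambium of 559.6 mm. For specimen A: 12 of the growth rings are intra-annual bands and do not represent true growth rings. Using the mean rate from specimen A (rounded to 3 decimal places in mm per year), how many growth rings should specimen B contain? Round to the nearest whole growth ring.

Specimen A: adjusted count: 842 − 12 = 830 growth rings.
A: Extension rate ≈ 262.3 / 830 = 0.316 mm/year.
Specimen B: 559.6 mm / 0.316 mm per year = 1770.89 years ≈ 1771 growth rings.

1771 growth rings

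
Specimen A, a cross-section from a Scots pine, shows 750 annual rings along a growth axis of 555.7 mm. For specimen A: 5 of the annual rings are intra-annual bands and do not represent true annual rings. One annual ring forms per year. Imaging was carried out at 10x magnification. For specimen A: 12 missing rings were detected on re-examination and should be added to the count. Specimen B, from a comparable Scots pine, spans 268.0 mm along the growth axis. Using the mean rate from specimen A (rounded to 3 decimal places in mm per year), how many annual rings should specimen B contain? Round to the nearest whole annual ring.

365 annual rings

Specimen A: correcting the raw count gives 750 − 5 + 12 = 757 true annual rings.
A: Extension rate ≈ 555.7 / 757 = 0.734 mm/yr.
Specimen B: 268.0 mm / 0.734 mm per year = 365.12 years ≈ 365 annual rings.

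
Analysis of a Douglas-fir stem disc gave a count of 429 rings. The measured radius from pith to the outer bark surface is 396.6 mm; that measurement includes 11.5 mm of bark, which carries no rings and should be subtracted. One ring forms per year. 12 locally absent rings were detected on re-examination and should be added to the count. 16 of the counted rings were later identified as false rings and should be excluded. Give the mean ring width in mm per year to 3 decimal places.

Correcting the raw count gives 429 − 16 + 12 = 425 true rings.
The growth record spans 396.6 − 11.5 = 385.1 mm.
Mean rate = 385.1 mm / 425 years ≈ 0.906 mm per year.

0.906 mm per year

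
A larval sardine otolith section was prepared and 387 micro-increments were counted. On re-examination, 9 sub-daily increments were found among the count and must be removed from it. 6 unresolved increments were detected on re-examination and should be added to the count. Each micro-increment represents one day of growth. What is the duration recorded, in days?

Adjusted count: 387 − 9 + 6 = 384 micro-increments.
At one micro-increment per day, that is 384 days.

384 days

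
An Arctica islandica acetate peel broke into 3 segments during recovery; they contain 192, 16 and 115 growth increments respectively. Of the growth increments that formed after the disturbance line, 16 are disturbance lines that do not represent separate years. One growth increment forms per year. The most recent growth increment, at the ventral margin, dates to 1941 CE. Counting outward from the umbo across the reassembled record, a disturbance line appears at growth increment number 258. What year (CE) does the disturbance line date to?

Total growth increments = 192 + 16 + 115 = 323.
The disturbance line sits at growth increment 258 from the umbo, so 323 − 258 = 65 growth increments formed after it.
65 − 16 false = 49 true growth increments after the disturbance line.
Counting back 49 years from 1941 CE places the disturbance line in 1941 − 49 = 1892 CE.

1892 CE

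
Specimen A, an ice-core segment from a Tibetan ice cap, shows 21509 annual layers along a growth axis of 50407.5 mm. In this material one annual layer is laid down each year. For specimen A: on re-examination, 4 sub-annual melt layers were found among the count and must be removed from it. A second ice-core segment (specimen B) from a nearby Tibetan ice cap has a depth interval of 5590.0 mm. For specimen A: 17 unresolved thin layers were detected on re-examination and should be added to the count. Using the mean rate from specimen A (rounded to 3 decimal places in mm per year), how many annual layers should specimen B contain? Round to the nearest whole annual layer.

2387 annual layers

Specimen A: adjusted count: 21509 − 4 + 17 = 21522 annual layers.
A: Mean rate = 50407.5 mm / 21522 years ≈ 2.342 mm per year.
For B, 5590.0 / 2.342 = 2386.85 years ≈ 2387 annual layers.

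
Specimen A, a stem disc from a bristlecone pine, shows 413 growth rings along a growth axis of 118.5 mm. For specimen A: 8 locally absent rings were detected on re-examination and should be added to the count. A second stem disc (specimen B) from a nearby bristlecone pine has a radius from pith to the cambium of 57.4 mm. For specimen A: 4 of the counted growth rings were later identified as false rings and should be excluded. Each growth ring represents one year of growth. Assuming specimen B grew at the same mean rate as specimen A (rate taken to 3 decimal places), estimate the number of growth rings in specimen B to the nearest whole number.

Specimen A: after corrections the count is 413 − 4 + 8 = 417 growth rings.
A: 118.5 mm over 417 years gives 118.5 / 417 ≈ 0.284 mm/year.
B spans 57.4 / 0.284 = 202.11 years ≈ 202 growth rings.

202 growth rings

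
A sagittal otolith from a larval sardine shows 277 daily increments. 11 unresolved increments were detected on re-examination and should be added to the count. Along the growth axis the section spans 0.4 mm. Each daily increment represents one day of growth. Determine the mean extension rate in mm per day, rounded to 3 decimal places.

0.001 mm per day

After corrections the count is 277 + 11 = 288 daily increments.
0.4 mm over 288 days gives 0.4 / 288 ≈ 0.001 mm per day.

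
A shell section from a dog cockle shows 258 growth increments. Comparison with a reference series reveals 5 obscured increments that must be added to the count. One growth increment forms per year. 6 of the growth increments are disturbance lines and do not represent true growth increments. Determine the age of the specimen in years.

257 yr

True growth increment count = 258 − 6 + 5 = 257.
At one growth increment per year, that is 257 years.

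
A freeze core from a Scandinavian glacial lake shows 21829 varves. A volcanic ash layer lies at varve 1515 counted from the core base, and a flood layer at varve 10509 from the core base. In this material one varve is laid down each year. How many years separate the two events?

8994 years

Separation: 10509 − 1515 = 8994 varves.
At one varve per year, 8994 years elapsed between them.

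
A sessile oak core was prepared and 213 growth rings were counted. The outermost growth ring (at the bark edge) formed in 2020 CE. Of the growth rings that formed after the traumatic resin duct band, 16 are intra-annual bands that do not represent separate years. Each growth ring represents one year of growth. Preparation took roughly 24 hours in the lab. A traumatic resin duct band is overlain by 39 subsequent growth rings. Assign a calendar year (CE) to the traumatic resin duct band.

39 growth rings post-date the traumatic resin duct band.
Excluding 16 false growth rings: 39 − 16 = 23.
The growth ring at the bark edge is 2020 CE, so the traumatic resin duct band dates to 2020 − 23 = 1997 CE.

1997 CE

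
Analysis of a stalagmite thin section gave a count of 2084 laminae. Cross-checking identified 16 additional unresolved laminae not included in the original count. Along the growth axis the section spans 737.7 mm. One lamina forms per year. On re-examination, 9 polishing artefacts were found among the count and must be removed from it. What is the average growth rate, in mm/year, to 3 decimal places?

0.353 mm/year

True lamina count = 2084 − 9 + 16 = 2091.
Mean rate = 737.7 mm / 2091 years ≈ 0.353 mm/year.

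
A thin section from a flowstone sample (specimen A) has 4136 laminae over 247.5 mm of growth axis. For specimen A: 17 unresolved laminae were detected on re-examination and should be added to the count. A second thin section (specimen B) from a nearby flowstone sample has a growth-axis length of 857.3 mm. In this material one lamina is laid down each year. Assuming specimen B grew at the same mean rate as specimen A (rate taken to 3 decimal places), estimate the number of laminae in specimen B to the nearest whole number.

Specimen A: after corrections the count is 4136 + 17 = 4153 laminae.
A: 247.5 mm over 4153 years gives 247.5 / 4153 ≈ 0.060 mm per year.
B spans 857.3 / 0.060 = 14288.33 years ≈ 14288 laminae.

14288 laminae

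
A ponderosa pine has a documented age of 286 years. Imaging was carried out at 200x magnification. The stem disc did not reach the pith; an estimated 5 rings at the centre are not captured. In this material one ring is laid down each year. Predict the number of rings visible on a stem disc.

Expected rings over 286 years: 286.
Subtracting the 5 rings not captured gives 286 − 5 = 281 rings in the record.

281 rings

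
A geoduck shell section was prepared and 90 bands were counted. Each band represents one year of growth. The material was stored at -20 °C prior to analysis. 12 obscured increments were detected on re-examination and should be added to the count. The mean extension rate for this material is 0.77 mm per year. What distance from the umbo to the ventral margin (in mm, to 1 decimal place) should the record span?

78.5 mm

True band count = 90 + 12 = 102.
Length ≈ 0.77 × 102 = 78.5 mm.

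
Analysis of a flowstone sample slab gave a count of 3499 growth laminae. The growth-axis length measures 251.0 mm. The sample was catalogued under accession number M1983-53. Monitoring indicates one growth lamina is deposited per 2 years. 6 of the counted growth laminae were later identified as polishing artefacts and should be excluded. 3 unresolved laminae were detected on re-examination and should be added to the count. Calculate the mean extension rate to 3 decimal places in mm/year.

0.036 mm/year

True growth lamina count = 3499 − 6 + 3 = 3496.
At 2 years per growth lamina, 3496 × 2 = 6992 years.
Mean rate = 251.0 mm / 6992 years ≈ 0.036 mm/year.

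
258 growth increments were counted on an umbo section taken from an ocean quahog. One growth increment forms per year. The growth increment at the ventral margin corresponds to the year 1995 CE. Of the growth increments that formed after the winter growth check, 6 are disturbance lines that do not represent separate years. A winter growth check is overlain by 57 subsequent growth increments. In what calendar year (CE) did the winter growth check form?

There are 57 growth increments younger than the winter growth check.
Excluding 6 false growth increments: 57 − 6 = 51.
The growth increment at the ventral margin is 1995 CE, so the winter growth check dates to 1995 − 51 = 1944 CE.

1944 CE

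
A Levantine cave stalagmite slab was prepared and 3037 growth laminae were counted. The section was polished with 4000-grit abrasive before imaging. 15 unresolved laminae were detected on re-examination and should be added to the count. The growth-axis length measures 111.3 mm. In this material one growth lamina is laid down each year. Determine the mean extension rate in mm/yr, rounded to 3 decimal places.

0.036 mm/yr

After corrections the count is 3037 + 15 = 3052 growth laminae.
Mean rate = 111.3 mm / 3052 years ≈ 0.036 mm/yr.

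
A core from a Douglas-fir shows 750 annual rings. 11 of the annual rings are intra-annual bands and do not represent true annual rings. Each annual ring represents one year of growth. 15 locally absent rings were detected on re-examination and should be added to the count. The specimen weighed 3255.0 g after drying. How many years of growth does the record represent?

754 yr

Adjusted count: 750 − 11 + 15 = 754 annual rings.
At one annual ring per year, that is 754 years.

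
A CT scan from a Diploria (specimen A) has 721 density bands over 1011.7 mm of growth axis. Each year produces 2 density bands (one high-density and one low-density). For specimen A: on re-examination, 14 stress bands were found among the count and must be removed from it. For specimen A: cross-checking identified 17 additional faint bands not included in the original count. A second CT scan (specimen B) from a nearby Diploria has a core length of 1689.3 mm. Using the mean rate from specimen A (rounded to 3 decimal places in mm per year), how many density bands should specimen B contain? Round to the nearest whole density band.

1209 density bands

Specimen A: correcting the raw count gives 721 − 14 + 17 = 724 true density bands.
Specimen A: with 2 density bands per year, 724 / 2 = 362 years.
A: Mean rate = 1011.7 mm / 362 years ≈ 2.795 mm per year.
B spans 1689.3 / 2.795 = 604.40 years; at 2 density bands per year that is 604.40 × 2 ≈ 1209 density bands.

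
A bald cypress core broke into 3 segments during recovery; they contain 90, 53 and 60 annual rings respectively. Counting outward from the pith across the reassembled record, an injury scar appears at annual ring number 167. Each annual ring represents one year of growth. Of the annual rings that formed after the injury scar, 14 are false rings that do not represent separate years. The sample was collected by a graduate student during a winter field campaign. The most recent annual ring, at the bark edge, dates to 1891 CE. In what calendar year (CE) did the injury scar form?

Total annual rings = 90 + 53 + 60 = 203.
Between annual ring 167 and the bark edge there are 203 − 167 = 36 annual rings.
Excluding 14 false annual rings: 36 − 14 = 22.
Counting back 22 years from 1891 CE places the injury scar in 1891 − 22 = 1869 CE.

1869 CE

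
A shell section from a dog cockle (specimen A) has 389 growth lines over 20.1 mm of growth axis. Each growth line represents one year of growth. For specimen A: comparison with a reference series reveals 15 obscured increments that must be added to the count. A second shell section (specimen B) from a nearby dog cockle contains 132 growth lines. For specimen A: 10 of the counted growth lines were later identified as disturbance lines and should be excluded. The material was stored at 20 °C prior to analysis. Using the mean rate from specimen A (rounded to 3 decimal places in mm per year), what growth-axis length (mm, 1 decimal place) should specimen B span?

6.7 mm

Specimen A: after corrections the count is 389 − 10 + 15 = 394 growth lines.
A: Mean rate = 20.1 mm / 394 years ≈ 0.051 mm/year.
B's length ≈ 0.051 × 132 = 6.7 mm.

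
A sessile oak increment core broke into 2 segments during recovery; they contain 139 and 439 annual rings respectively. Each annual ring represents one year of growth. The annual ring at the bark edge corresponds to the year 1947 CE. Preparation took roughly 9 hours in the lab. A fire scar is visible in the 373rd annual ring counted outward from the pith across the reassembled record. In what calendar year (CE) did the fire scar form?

Total annual rings = 139 + 439 = 578.
578 − 373 = 205 annual rings lie beyond the fire scar toward the bark edge.
Counting back 205 years from 1947 CE places the fire scar in 1947 − 205 = 1742 CE.

1742 CE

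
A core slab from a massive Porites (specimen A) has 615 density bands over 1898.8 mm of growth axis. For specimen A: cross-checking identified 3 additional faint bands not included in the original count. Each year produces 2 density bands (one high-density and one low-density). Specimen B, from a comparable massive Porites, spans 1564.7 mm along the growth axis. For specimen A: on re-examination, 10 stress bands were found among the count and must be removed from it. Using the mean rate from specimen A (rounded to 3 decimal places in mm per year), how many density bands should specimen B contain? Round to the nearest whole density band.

501 density bands

Specimen A: correcting the raw count gives 615 − 10 + 3 = 608 true density bands.
Specimen A: 608 density bands at 2 per year is 608 / 2 = 304 years.
A: 1898.8 mm over 304 years gives 1898.8 / 304 ≈ 6.246 mm per year.
Specimen B: 1564.7 mm / 6.246 mm per year = 250.51 years; at 2 density bands per year that is 250.51 × 2 ≈ 501 density bands.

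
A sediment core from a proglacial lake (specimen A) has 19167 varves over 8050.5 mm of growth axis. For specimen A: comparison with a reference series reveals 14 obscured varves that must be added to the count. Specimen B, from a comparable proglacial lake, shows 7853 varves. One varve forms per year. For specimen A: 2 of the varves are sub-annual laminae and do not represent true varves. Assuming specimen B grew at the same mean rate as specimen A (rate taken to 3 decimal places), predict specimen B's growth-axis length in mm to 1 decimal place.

3298.3 mm

Specimen A: adjusted count: 19167 − 2 + 14 = 19179 varves.
A: Mean rate = 8050.5 mm / 19179 years ≈ 0.420 mm per year.
For B, 0.420 mm/year × 7853 years = 3298.3 mm.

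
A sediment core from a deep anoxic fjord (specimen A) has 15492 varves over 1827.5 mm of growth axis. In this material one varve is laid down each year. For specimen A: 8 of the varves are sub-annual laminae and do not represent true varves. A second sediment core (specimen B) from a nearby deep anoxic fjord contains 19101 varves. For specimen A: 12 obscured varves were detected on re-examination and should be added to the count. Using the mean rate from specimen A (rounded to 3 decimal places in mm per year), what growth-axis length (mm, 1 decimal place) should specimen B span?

2253.9 mm

Specimen A: adjusted count: 15492 − 8 + 12 = 15496 varves.
A: Mean rate = 1827.5 mm / 15496 years ≈ 0.118 mm/year.
Length of B = 0.118 × 19101 = 2253.9 mm.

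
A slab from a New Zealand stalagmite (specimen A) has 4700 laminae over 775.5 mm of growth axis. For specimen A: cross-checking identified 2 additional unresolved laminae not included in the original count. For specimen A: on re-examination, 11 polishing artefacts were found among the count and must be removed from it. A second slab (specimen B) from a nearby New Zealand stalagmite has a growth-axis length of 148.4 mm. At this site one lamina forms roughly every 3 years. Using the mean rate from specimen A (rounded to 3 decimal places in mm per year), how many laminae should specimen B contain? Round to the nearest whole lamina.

Specimen A: after corrections the count is 4700 − 11 + 2 = 4691 laminae.
Specimen A: multiplying by 3 years per lamina: 4691 × 3 = 14073 years.
A: Extension rate ≈ 775.5 / 14073 = 0.055 mm/yr.
For B, 148.4 / 0.055 = 2698.18 years; at 3 years per lamina that is 2698.18 / 3 ≈ 899 laminae.

899 laminae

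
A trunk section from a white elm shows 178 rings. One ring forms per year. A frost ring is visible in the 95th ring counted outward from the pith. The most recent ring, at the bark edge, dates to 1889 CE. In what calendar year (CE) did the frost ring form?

Between ring 95 and the bark edge there are 178 − 95 = 83 rings.
The ring at the bark edge is 1889 CE, so the frost ring dates to 1889 − 83 = 1806 CE.

1806 CE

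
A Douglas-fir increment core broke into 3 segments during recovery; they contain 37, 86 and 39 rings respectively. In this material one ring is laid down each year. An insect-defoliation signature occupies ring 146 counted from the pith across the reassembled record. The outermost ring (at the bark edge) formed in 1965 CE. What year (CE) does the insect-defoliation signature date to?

Total rings = 37 + 86 + 39 = 162.
The insect-defoliation signature sits at ring 146 from the pith, so 162 − 146 = 16 rings formed after it.
The ring at the bark edge is 1965 CE, so the insect-defoliation signature dates to 1965 − 16 = 1949 CE.

1949 CE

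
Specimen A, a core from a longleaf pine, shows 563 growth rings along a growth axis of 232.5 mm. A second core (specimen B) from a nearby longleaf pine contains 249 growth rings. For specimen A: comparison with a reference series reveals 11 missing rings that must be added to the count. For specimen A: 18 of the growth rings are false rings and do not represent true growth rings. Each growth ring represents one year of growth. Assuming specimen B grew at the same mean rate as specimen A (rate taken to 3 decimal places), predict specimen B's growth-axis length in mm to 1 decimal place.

104.1 mm

Specimen A: adjusted count: 563 − 18 + 11 = 556 growth rings.
A: Extension rate ≈ 232.5 / 556 = 0.418 mm/yr.
Length of B = 0.418 × 249 = 104.1 mm.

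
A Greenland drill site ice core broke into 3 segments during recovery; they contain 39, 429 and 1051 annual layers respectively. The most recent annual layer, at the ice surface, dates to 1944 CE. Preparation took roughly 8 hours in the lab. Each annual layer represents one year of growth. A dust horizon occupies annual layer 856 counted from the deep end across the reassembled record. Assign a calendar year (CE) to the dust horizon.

Total annual layers = 39 + 429 + 1051 = 1519.
The dust horizon sits at annual layer 856 from the deep end, so 1519 − 856 = 663 annual layers formed after it.
1944 − 663 = 1281 CE.

1281 CE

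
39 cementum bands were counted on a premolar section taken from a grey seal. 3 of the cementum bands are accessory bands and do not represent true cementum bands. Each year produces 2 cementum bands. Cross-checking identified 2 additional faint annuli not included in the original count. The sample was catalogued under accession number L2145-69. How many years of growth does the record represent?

19 yr

Correcting the raw count gives 39 − 3 + 2 = 38 true cementum bands.
Dividing by 2 cementum bands per year: 38 / 2 = 19 years.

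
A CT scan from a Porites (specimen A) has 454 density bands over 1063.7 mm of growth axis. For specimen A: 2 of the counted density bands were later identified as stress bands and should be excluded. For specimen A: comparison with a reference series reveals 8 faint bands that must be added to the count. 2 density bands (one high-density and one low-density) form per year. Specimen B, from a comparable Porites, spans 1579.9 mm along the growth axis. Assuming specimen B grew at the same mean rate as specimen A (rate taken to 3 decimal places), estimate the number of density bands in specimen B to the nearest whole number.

683 density bands

Specimen A: after corrections the count is 454 − 2 + 8 = 460 density bands.
Specimen A: dividing by 2 density bands per year: 460 / 2 = 230 years.
A: 1063.7 mm over 230 years gives 1063.7 / 230 ≈ 4.625 mm per year.
B spans 1579.9 / 4.625 = 341.60 years; at 2 density bands per year that is 341.60 × 2 ≈ 683 density bands.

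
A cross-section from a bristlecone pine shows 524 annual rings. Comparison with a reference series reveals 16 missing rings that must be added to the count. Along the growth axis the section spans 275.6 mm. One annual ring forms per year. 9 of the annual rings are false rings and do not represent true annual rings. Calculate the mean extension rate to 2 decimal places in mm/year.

0.52 mm/year

After corrections the count is 524 − 9 + 16 = 531 annual rings.
Mean rate = 275.6 mm / 531 years ≈ 0.52 mm/year.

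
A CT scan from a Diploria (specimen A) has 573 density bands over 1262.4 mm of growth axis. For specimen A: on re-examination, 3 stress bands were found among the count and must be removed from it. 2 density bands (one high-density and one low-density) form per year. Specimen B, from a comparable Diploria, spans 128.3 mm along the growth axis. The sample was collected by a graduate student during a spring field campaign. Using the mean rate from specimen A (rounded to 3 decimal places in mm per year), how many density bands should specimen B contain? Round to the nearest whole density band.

Specimen A: correcting the raw count gives 573 − 3 = 570 true density bands.
Specimen A: 570 density bands at 2 per year is 570 / 2 = 285 years.
A: Extension rate ≈ 1262.4 / 285 = 4.429 mm per year.
B spans 128.3 / 4.429 = 28.97 years; at 2 density bands per year that is 28.97 × 2 ≈ 58 density bands.

58 density bands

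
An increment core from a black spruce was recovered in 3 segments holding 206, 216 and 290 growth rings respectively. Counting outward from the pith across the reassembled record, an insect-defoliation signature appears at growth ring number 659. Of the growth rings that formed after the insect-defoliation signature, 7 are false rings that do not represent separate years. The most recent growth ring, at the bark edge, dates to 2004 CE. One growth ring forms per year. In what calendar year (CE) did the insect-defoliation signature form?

Total growth rings = 206 + 216 + 290 = 712.
712 − 659 = 53 growth rings lie beyond the insect-defoliation signature toward the bark edge.
53 − 7 false = 46 true growth rings after the insect-defoliation signature.
Counting back 46 years from 2004 CE places the insect-defoliation signature in 2004 − 46 = 1958 CE.

1958 CE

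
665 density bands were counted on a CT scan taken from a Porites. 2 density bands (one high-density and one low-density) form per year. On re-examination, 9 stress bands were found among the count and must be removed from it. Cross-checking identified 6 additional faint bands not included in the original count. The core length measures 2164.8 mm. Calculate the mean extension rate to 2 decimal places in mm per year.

True density band count = 665 − 9 + 6 = 662.
662 density bands at 2 per year is 662 / 2 = 331 years.
2164.8 mm over 331 years gives 2164.8 / 331 ≈ 6.54 mm per year.

6.54 mm per year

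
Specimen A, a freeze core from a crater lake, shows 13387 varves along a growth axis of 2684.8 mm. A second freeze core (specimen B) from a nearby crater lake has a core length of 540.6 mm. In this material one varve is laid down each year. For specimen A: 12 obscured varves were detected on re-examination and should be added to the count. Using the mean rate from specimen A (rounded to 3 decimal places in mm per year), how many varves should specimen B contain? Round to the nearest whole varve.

Specimen A: true varve count = 13387 + 12 = 13399.
A: Extension rate ≈ 2684.8 / 13399 = 0.200 mm per year.
For B, 540.6 / 0.200 = 2703.00 years ≈ 2703 varves.

2703 varves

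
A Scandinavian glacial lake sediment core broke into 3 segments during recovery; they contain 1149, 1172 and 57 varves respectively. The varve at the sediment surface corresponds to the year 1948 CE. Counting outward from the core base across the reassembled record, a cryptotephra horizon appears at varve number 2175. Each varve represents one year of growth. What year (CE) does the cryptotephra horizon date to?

Total varves = 1149 + 1172 + 57 = 2378.
Between varve 2175 and the sediment surface there are 2378 − 2175 = 203 varves.
1948 − 203 = 1745 CE.

1745 CE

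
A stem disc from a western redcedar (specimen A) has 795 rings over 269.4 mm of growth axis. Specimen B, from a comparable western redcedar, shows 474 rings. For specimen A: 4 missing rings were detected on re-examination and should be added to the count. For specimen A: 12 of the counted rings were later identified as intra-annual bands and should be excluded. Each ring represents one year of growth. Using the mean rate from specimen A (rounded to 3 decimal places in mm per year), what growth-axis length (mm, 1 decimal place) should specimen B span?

162.1 mm

Specimen A: adjusted count: 795 − 12 + 4 = 787 rings.
A: Mean rate = 269.4 mm / 787 years ≈ 0.342 mm/yr.
B's length ≈ 0.342 × 474 = 162.1 mm.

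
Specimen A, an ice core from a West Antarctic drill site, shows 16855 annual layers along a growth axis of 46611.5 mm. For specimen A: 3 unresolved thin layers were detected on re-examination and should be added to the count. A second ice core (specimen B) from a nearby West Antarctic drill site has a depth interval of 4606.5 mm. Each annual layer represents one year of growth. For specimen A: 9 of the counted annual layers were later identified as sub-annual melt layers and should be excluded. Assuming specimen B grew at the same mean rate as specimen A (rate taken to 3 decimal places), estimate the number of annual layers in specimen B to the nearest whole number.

Specimen A: correcting the raw count gives 16855 − 9 + 3 = 16849 true annual layers.
A: 46611.5 mm over 16849 years gives 46611.5 / 16849 ≈ 2.766 mm per year.
B spans 4606.5 / 2.766 = 1665.40 years ≈ 1665 annual layers.

1665 annual layers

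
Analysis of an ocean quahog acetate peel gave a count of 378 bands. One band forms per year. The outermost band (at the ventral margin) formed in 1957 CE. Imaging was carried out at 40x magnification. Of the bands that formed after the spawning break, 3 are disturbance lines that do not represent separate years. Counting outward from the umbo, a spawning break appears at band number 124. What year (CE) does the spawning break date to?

Between band 124 and the ventral margin there are 378 − 124 = 254 bands.
254 − 3 false = 251 true bands after the spawning break.
Counting back 251 years from 1957 CE places the spawning break in 1957 − 251 = 1706 CE.

1706 CE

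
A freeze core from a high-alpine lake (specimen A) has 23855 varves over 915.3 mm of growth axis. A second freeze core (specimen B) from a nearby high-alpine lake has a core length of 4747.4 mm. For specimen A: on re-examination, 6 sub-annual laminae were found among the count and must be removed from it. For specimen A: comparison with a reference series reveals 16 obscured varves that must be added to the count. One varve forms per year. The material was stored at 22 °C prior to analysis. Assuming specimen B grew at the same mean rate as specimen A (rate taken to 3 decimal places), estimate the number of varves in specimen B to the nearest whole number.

124932 varves

Specimen A: correcting the raw count gives 23855 − 6 + 16 = 23865 true varves.
A: 915.3 mm over 23865 years gives 915.3 / 23865 ≈ 0.038 mm/yr.
B spans 4747.4 / 0.038 = 124931.58 years ≈ 124932 varves.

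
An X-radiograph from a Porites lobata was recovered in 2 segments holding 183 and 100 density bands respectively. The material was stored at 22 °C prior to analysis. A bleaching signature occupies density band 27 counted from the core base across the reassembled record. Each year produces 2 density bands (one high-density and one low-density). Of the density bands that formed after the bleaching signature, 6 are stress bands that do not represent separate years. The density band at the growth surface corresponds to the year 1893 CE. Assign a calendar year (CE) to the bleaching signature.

1768 CE

Total density bands = 183 + 100 = 283.
Between density band 27 and the growth surface there are 283 − 27 = 256 density bands.
Excluding 6 false density bands: 256 − 6 = 250.
With 2 density bands per year, 250 / 2 = 125 years.
The density band at the growth surface is 1893 CE, so the bleaching signature dates to 1893 − 125 = 1768 CE.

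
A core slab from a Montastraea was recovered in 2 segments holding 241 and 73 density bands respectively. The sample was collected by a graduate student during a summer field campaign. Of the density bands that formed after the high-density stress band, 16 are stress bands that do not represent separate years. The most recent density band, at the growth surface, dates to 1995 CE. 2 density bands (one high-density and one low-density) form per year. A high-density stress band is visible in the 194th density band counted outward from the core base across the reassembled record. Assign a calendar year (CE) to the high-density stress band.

Total density bands = 241 + 73 = 314.
The high-density stress band sits at density band 194 from the core base, so 314 − 194 = 120 density bands formed after it.
Removing the 16 false density bands leaves 120 − 16 = 104 true density bands beyond the high-density stress band.
With 2 density bands per year, 104 / 2 = 52 years.
The density band at the growth surface is 1995 CE, so the high-density stress band dates to 1995 − 52 = 1943 CE.

1943 CE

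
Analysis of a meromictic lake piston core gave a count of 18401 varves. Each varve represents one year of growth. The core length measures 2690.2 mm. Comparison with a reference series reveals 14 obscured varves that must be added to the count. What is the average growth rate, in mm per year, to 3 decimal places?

True varve count = 18401 + 14 = 18415.
Extension rate ≈ 2690.2 / 18415 = 0.146 mm per year.

0.146 mm per year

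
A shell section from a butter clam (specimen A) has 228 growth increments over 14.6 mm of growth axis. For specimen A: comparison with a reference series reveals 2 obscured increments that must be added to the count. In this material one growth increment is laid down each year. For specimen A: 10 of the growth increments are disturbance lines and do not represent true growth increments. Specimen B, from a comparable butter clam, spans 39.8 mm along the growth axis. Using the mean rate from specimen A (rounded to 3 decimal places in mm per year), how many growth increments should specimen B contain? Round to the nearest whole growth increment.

Specimen A: correcting the raw count gives 228 − 10 + 2 = 220 true growth increments.
A: 14.6 mm over 220 years gives 14.6 / 220 ≈ 0.066 mm/year.
B spans 39.8 / 0.066 = 603.03 years ≈ 603 growth increments.

603 growth increments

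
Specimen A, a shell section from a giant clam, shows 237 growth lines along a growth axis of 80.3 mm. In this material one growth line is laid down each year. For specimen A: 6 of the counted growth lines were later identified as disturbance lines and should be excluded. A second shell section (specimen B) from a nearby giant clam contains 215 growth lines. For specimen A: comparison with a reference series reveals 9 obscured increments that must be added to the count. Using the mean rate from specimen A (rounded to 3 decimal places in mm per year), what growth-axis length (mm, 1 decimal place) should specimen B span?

Specimen A: correcting the raw count gives 237 − 6 + 9 = 240 true growth lines.
A: Mean rate = 80.3 mm / 240 years ≈ 0.335 mm per year.
For B, 0.335 mm/year × 215 years = 72.0 mm.

72.0 mm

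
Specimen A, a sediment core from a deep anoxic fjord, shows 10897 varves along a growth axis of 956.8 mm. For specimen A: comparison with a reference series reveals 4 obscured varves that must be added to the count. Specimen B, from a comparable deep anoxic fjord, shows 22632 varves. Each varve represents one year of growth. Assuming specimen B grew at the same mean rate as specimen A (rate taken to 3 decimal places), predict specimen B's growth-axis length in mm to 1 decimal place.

1991.6 mm

Specimen A: true varve count = 10897 + 4 = 10901.
A: Mean rate = 956.8 mm / 10901 years ≈ 0.088 mm per year.
B's length ≈ 0.088 × 22632 = 1991.6 mm.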